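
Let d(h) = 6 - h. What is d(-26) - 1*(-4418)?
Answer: 4450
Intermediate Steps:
d(-26) - 1*(-4418) = (6 - 1*(-26)) - 1*(-4418) = (6 + 26) + 4418 = 32 + 4418 = 4450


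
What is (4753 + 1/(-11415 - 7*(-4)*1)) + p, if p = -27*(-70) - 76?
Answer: 74778428/11387 ≈ 6567.0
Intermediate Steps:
p = 1814 (p = 1890 - 76 = 1814)
(4753 + 1/(-11415 - 7*(-4)*1)) + p = (4753 + 1/(-11415 - 7*(-4)*1)) + 1814 = (4753 + 1/(-11415 + 28*1)) + 1814 = (4753 + 1/(-11415 + 28)) + 1814 = (4753 + 1/(-11387)) + 1814 = (4753 - 1/11387) + 1814 = 54122410/11387 + 1814 = 74778428/11387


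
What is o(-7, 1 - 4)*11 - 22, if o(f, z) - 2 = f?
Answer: -77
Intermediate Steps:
o(f, z) = 2 + f
o(-7, 1 - 4)*11 - 22 = (2 - 7)*11 - 22 = -5*11 - 22 = -55 - 22 = -77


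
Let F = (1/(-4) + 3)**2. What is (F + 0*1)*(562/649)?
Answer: 3091/472 ≈ 6.5487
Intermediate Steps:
F = 121/16 (F = (-1/4 + 3)**2 = (11/4)**2 = 121/16 ≈ 7.5625)
(F + 0*1)*(562/649) = (121/16 + 0*1)*(562/649) = (121/16 + 0)*(562*(1/649)) = (121/16)*(562/649) = 3091/472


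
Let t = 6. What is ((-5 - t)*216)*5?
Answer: -11880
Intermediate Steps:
((-5 - t)*216)*5 = ((-5 - 1*6)*216)*5 = ((-5 - 6)*216)*5 = -11*216*5 = -2376*5 = -11880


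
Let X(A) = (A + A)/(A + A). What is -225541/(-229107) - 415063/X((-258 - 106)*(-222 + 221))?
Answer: -95093613200/229107 ≈ -4.1506e+5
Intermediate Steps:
X(A) = 1 (X(A) = (2*A)/((2*A)) = (2*A)*(1/(2*A)) = 1)
-225541/(-229107) - 415063/X((-258 - 106)*(-222 + 221)) = -225541/(-229107) - 415063/1 = -225541*(-1/229107) - 415063*1 = 225541/229107 - 415063 = -95093613200/229107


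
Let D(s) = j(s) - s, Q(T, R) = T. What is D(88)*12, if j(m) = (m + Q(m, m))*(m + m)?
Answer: 370656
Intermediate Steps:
j(m) = 4*m**2 (j(m) = (m + m)*(m + m) = (2*m)*(2*m) = 4*m**2)
D(s) = -s + 4*s**2 (D(s) = 4*s**2 - s = -s + 4*s**2)
D(88)*12 = (88*(-1 + 4*88))*12 = (88*(-1 + 352))*12 = (88*351)*12 = 30888*12 = 370656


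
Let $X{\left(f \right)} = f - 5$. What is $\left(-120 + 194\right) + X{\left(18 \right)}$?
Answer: $87$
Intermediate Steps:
$X{\left(f \right)} = -5 + f$
$\left(-120 + 194\right) + X{\left(18 \right)} = \left(-120 + 194\right) + \left(-5 + 18\right) = 74 + 13 = 87$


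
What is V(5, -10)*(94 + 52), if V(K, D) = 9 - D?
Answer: 2774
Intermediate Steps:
V(5, -10)*(94 + 52) = (9 - 1*(-10))*(94 + 52) = (9 + 10)*146 = 19*146 = 2774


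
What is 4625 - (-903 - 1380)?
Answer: 6908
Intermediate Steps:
4625 - (-903 - 1380) = 4625 - 1*(-2283) = 4625 + 2283 = 6908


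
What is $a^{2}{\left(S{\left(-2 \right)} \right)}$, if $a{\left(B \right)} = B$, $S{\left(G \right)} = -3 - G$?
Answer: $1$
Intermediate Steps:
$a^{2}{\left(S{\left(-2 \right)} \right)} = \left(-3 - -2\right)^{2} = \left(-3 + 2\right)^{2} = \left(-1\right)^{2} = 1$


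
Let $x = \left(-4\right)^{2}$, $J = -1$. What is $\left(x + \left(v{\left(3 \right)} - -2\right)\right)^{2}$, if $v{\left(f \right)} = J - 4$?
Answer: $169$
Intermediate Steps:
$v{\left(f \right)} = -5$ ($v{\left(f \right)} = -1 - 4 = -5$)
$x = 16$
$\left(x + \left(v{\left(3 \right)} - -2\right)\right)^{2} = \left(16 - 3\right)^{2} = 13^{2} = 169$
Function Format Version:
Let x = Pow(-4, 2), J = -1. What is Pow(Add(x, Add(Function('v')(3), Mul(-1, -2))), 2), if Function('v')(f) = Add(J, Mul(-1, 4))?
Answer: 169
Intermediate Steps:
Function('v')(f) = -5 (Function('v')(f) = Add(-1, Mul(-1, 4)) = Add(-1, -4) = -5)
x = 16
Pow(Add(x, Add(Function('v')(3), Mul(-1, -2))), 2) = Pow(Add(16, Add(-5, Mul(-1, -2))), 2) = Pow(Add(16, Add(-5, 2)), 2) = Pow(Add(16, -3), 2) = Pow(13, 2) = 169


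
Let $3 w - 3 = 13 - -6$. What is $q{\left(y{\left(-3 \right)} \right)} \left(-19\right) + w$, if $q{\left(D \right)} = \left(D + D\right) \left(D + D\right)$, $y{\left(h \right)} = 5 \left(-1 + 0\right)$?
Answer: $- \frac{5678}{3} \approx -1892.7$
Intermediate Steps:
$y{\left(h \right)} = -5$ ($y{\left(h \right)} = 5 \left(-1\right) = -5$)
$q{\left(D \right)} = 4 D^{2}$ ($q{\left(D \right)} = 2 D 2 D = 4 D^{2}$)
$w = \frac{22}{3}$ ($w = 1 + \frac{13 - -6}{3} = 1 + \frac{13 + 6}{3} = 1 + \frac{1}{3} \cdot 19 = 1 + \frac{19}{3} = \frac{22}{3} \approx 7.3333$)
$q{\left(y{\left(-3 \right)} \right)} \left(-19\right) + w = 4 \left(-5\right)^{2} \left(-19\right) + \frac{22}{3} = 4 \cdot 25 \left(-19\right) + \frac{22}{3} = 100 \left(-19\right) + \frac{22}{3} = -1900 + \frac{22}{3} = - \frac{5678}{3}$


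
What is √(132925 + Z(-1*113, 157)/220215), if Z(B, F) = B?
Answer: √6446150824573830/220215 ≈ 364.59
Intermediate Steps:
√(132925 + Z(-1*113, 157)/220215) = √(132925 - 1*113/220215) = √(132925 - 113*1/220215) = √(132925 - 113/220215) = √(29272078762/220215) = √6446150824573830/220215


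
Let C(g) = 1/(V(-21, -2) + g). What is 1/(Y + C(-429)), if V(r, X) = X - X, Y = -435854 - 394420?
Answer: -429/356187547 ≈ -1.2044e-6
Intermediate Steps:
Y = -830274
V(r, X) = 0
C(g) = 1/g (C(g) = 1/(0 + g) = 1/g)
1/(Y + C(-429)) = 1/(-830274 + 1/(-429)) = 1/(-830274 - 1/429) = 1/(-356187547/429) = -429/356187547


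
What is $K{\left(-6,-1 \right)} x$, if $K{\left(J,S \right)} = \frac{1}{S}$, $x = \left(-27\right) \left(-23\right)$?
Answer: $-621$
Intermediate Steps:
$x = 621$
$K{\left(-6,-1 \right)} x = \frac{1}{-1} \cdot 621 = \left(-1\right) 621 = -621$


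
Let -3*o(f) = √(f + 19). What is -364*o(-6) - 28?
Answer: -28 + 364*√13/3 ≈ 409.47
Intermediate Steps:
o(f) = -√(19 + f)/3 (o(f) = -√(f + 19)/3 = -√(19 + f)/3)
-364*o(-6) - 28 = -(-364)*√(19 - 6)/3 - 28 = -(-364)*√13/3 - 28 = 364*√13/3 - 28 = -28 + 364*√13/3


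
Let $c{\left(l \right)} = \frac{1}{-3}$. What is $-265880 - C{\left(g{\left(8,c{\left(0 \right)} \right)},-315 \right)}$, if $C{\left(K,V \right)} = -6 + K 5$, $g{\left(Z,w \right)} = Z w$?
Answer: $- \frac{797582}{3} \approx -2.6586 \cdot 10^{5}$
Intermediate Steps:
$c{\left(l \right)} = - \frac{1}{3}$
$C{\left(K,V \right)} = -6 + 5 K$
$-265880 - C{\left(g{\left(8,c{\left(0 \right)} \right)},-315 \right)} = -265880 - \left(-6 + 5 \cdot 8 \left(- \frac{1}{3}\right)\right) = -265880 - \left(-6 + 5 \left(- \frac{8}{3}\right)\right) = -265880 - \left(-6 - \frac{40}{3}\right) = -265880 - - \frac{58}{3} = -265880 + \frac{58}{3} = - \frac{797582}{3}$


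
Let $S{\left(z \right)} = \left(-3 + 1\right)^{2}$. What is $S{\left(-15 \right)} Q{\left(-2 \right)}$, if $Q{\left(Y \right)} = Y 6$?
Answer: $-48$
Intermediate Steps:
$S{\left(z \right)} = 4$ ($S{\left(z \right)} = \left(-2\right)^{2} = 4$)
$Q{\left(Y \right)} = 6 Y$
$S{\left(-15 \right)} Q{\left(-2 \right)} = 4 \cdot 6 \left(-2\right) = 4 \left(-12\right) = -48$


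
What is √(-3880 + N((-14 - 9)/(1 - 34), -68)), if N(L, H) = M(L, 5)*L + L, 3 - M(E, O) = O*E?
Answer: I*√4224929/33 ≈ 62.287*I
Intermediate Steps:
M(E, O) = 3 - E*O (M(E, O) = 3 - O*E = 3 - E*O)
N(L, H) = L + L*(3 - 5*L) (N(L, H) = (3 - 1*L*5)*L + L = (3 - 5*L)*L + L = L*(3 - 5*L) + L = L + L*(3 - 5*L))
√(-3880 + N((-14 - 9)/(1 - 34), -68)) = √(-3880 + ((-14 - 9)/(1 - 34))*(4 - 5*(-14 - 9)/(1 - 34))) = √(-3880 + (-23/(-33))*(4 - (-115)/(-33))) = √(-3880 + (-23*(-1/33))*(4 - (-115)*(-1)/33)) = √(-3880 + 23*(4 - 5*23/33)/33) = √(-3880 + 23*(4 - 115/33)/33) = √(-3880 + (23/33)*(17/33)) = √(-3880 + 391/1089) = √(-4224929/1089) = I*√4224929/33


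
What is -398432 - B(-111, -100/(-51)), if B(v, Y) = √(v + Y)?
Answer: -398432 - I*√283611/51 ≈ -3.9843e+5 - 10.442*I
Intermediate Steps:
B(v, Y) = √(Y + v)
-398432 - B(-111, -100/(-51)) = -398432 - √(-100/(-51) - 111) = -398432 - √(-100*(-1/51) - 111) = -398432 - √(100/51 - 111) = -398432 - √(-5561/51) = -398432 - I*√283611/51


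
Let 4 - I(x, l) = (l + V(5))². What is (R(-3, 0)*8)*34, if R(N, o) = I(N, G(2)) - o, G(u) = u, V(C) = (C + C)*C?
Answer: -734400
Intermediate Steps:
V(C) = 2*C² (V(C) = (2*C)*C = 2*C²)
I(x, l) = 4 - (50 + l)² (I(x, l) = 4 - (l + 2*5²)² = 4 - (l + 2*25)² = 4 - (l + 50)² = 4 - (50 + l)²)
R(N, o) = -2700 - o (R(N, o) = (4 - (50 + 2)²) - o = (4 - 1*52²) - o = (4 - 1*2704) - o = (4 - 2704) - o = -2700 - o)
(R(-3, 0)*8)*34 = ((-2700 - 1*0)*8)*34 = ((-2700 + 0)*8)*34 = -2700*8*34 = -21600*34 = -734400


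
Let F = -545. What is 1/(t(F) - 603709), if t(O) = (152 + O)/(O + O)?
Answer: -1090/658042417 ≈ -1.6564e-6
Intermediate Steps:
t(O) = (152 + O)/(2*O) (t(O) = (152 + O)/((2*O)) = (152 + O)*(1/(2*O)) = (152 + O)/(2*O))
1/(t(F) - 603709) = 1/((1/2)*(152 - 545)/(-545) - 603709) = 1/((1/2)*(-1/545)*(-393) - 603709) = 1/(393/1090 - 603709) = 1/(-658042417/1090) = -1090/658042417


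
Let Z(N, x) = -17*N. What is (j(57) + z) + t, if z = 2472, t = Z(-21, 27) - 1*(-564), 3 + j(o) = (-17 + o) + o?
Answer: 3487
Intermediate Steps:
j(o) = -20 + 2*o (j(o) = -3 + ((-17 + o) + o) = -3 + (-17 + 2*o) = -20 + 2*o)
t = 921 (t = -17*(-21) - 1*(-564) = 357 + 564 = 921)
(j(57) + z) + t = ((-20 + 2*57) + 2472) + 921 = ((-20 + 114) + 2472) + 921 = (94 + 2472) + 921 = 2566 + 921 = 3487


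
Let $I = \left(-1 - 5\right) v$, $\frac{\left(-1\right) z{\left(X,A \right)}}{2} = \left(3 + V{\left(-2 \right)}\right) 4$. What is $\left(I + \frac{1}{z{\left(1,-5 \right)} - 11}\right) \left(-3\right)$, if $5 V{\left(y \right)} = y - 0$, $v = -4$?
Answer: $- \frac{3811}{53} \approx -71.906$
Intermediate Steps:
$V{\left(y \right)} = \frac{y}{5}$ ($V{\left(y \right)} = \frac{y - 0}{5} = \frac{y + 0}{5} = \frac{y}{5}$)
$z{\left(X,A \right)} = - \frac{104}{5}$ ($z{\left(X,A \right)} = - 2 \left(3 + \frac{1}{5} \left(-2\right)\right) 4 = - 2 \left(3 - \frac{2}{5}\right) 4 = - 2 \cdot \frac{13}{5} \cdot 4 = \left(-2\right) \frac{52}{5} = - \frac{104}{5}$)
$I = 24$ ($I = \left(-1 - 5\right) \left(-4\right) = \left(-6\right) \left(-4\right) = 24$)
$\left(I + \frac{1}{z{\left(1,-5 \right)} - 11}\right) \left(-3\right) = \left(24 + \frac{1}{- \frac{104}{5} - 11}\right) \left(-3\right) = \left(24 + \frac{1}{- \frac{159}{5}}\right) \left(-3\right) = \left(24 - \frac{5}{159}\right) \left(-3\right) = \frac{3811}{159} \left(-3\right) = - \frac{3811}{53}$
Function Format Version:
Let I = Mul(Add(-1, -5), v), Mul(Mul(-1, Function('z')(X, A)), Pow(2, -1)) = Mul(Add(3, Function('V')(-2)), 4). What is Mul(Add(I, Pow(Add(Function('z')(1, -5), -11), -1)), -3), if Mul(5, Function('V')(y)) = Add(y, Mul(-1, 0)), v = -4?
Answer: Rational(-3811, 53) ≈ -71.906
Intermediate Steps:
Function('V')(y) = Mul(Rational(1, 5), y) (Function('V')(y) = Mul(Rational(1, 5), Add(y, Mul(-1, 0))) = Mul(Rational(1, 5), Add(y, 0)) = Mul(Rational(1, 5), y))
Function('z')(X, A) = Rational(-104, 5) (Function('z')(X, A) = Mul(-2, Mul(Add(3, Mul(Rational(1, 5), -2)), 4)) = Mul(-2, Mul(Add(3, Rational(-2, 5)), 4)) = Mul(-2, Mul(Rational(13, 5), 4)) = Mul(-2, Rational(52, 5)) = Rational(-104, 5))
I = 24 (I = Mul(Add(-1, -5), -4) = Mul(-6, -4) = 24)
Mul(Add(I, Pow(Add(Function('z')(1, -5), -11), -1)), -3) = Mul(Add(24, Pow(Add(Rational(-104, 5), -11), -1)), -3) = Mul(Add(24, Pow(Rational(-159, 5), -1)), -3) = Mul(Add(24, Rational(-5, 159)), -3) = Mul(Rational(3811, 159), -3) = Rational(-3811, 53)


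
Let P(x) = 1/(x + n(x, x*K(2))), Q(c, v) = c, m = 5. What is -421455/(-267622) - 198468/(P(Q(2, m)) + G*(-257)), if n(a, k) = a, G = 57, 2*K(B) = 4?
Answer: 237152768109/15681311090 ≈ 15.123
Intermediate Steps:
K(B) = 2 (K(B) = (½)*4 = 2)
P(x) = 1/(2*x) (P(x) = 1/(x + x) = 1/(2*x))
-421455/(-267622) - 198468/(P(Q(2, m)) + G*(-257)) = -421455/(-267622) - 198468/((½)/2 + 57*(-257)) = -421455*(-1/267622) - 198468/((½)*(½) - 14649) = 421455/267622 - 198468/(¼ - 14649) = 421455/267622 - 198468/(-58595/4) = 421455/267622 - 198468*(-4/58595) = 421455/267622 + 793872/58595 = 237152768109/15681311090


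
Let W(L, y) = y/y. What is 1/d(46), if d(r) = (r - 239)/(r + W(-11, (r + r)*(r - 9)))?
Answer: -47/193 ≈ -0.24352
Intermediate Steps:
W(L, y) = 1
d(r) = (-239 + r)/(1 + r) (d(r) = (r - 239)/(r + 1) = (-239 + r)/(1 + r))
1/d(46) = 1/((-239 + 46)/(1 + 46)) = 1/(-193/47) = -47/193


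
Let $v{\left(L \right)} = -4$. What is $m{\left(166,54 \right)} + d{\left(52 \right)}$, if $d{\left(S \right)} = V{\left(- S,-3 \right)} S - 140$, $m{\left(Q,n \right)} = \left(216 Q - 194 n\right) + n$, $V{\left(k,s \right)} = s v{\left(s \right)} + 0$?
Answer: $25918$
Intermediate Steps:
$V{\left(k,s \right)} = - 4 s$ ($V{\left(k,s \right)} = s \left(-4\right) + 0 = - 4 s + 0 = - 4 s$)
$m{\left(Q,n \right)} = - 193 n + 216 Q$ ($m{\left(Q,n \right)} = \left(- 194 n + 216 Q\right) + n = - 193 n + 216 Q$)
$d{\left(S \right)} = -140 + 12 S$ ($d{\left(S \right)} = \left(-4\right) \left(-3\right) S - 140 = 12 S - 140 = -140 + 12 S$)
$m{\left(166,54 \right)} + d{\left(52 \right)} = \left(\left(-193\right) 54 + 216 \cdot 166\right) + \left(-140 + 12 \cdot 52\right) = \left(-10422 + 35856\right) + \left(-140 + 624\right) = 25434 + 484 = 25918$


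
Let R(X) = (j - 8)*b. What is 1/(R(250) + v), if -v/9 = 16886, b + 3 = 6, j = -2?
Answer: -1/152004 ≈ -6.5788e-6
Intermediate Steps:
b = 3 (b = -3 + 6 = 3)
R(X) = -30 (R(X) = (-2 - 8)*3 = -10*3 = -30)
v = -151974 (v = -9*16886 = -151974)
1/(R(250) + v) = 1/(-30 - 151974) = 1/(-152004) = -1/152004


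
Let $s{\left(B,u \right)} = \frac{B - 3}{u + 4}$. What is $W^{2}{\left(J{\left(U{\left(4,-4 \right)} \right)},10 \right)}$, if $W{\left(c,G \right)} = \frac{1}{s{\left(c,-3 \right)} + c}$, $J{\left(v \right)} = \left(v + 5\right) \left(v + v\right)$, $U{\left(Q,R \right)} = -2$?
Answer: $\frac{1}{729} \approx 0.0013717$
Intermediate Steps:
$s{\left(B,u \right)} = \frac{-3 + B}{4 + u}$
$J{\left(v \right)} = 2 v \left(5 + v\right)$ ($J{\left(v \right)} = \left(5 + v\right) 2 v = 2 v \left(5 + v\right)$)
$W{\left(c,G \right)} = \frac{1}{-3 + 2 c}$ ($W{\left(c,G \right)} = \frac{1}{\frac{-3 + c}{4 - 3} + c} = \frac{1}{\frac{-3 + c}{1} + c} = \frac{1}{1 \left(-3 + c\right) + c} = \frac{1}{\left(-3 + c\right) + c} = \frac{1}{-3 + 2 c}$)
$W^{2}{\left(J{\left(U{\left(4,-4 \right)} \right)},10 \right)} = \left(\frac{1}{-3 + 2 \cdot 2 \left(-2\right) \left(5 - 2\right)}\right)^{2} = \left(\frac{1}{-3 + 2 \cdot 2 \left(-2\right) 3}\right)^{2} = \left(\frac{1}{-3 + 2 \left(-12\right)}\right)^{2} = \left(\frac{1}{-3 - 24}\right)^{2} = \left(\frac{1}{-27}\right)^{2} = \left(- \frac{1}{27}\right)^{2} = \frac{1}{729}$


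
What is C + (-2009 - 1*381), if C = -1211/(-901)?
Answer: -2152179/901 ≈ -2388.7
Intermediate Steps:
C = 1211/901 (C = -1211*(-1/901) = 1211/901 ≈ 1.3441)
C + (-2009 - 1*381) = 1211/901 + (-2009 - 1*381) = 1211/901 + (-2009 - 381) = 1211/901 - 2390 = -2152179/901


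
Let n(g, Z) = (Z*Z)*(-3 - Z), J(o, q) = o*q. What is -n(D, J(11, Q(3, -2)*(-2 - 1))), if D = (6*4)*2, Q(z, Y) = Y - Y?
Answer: 0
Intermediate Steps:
Q(z, Y) = 0
D = 48 (D = 24*2 = 48)
n(g, Z) = Z**2*(-3 - Z)
-n(D, J(11, Q(3, -2)*(-2 - 1))) = -(11*(0*(-2 - 1)))**2*(-3 - 11*0*(-2 - 1)) = -(11*(0*(-3)))**2*(-3 - 11*0*(-3)) = -(11*0)**2*(-3 - 11*0) = -0**2*(-3 - 1*0) = -0*(-3 + 0) = -0*(-3) = -1*0 = 0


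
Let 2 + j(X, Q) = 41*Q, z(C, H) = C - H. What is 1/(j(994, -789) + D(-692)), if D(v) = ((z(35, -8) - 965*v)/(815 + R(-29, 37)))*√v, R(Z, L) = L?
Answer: -33936012/1543851483541 - 284492598*I*√173/267086306652593 ≈ -2.1981e-5 - 1.401e-5*I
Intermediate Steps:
j(X, Q) = -2 + 41*Q
D(v) = √v*(43/852 - 965*v/852) (D(v) = (((35 - 1*(-8)) - 965*v)/(815 + 37))*√v = (((35 + 8) - 965*v)/852)*√v = ((43 - 965*v)*(1/852))*√v = (43/852 - 965*v/852)*√v = √v*(43/852 - 965*v/852))
1/(j(994, -789) + D(-692)) = 1/((-2 + 41*(-789)) + √(-692)*(43 - 965*(-692))/852) = 1/((-2 - 32349) + (2*I*√173)*(43 + 667780)/852) = 1/(-32351 + (1/852)*(2*I*√173)*667823) = 1/(-32351 + 667823*I*√173/426)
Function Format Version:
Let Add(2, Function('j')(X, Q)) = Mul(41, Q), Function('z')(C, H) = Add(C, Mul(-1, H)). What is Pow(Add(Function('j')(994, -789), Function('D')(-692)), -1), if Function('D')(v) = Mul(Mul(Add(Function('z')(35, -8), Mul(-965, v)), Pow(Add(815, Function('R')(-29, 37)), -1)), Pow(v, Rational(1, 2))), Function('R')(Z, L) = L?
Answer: Add(Rational(-33936012, 1543851483541), Mul(Rational(-284492598, 267086306652593), I, Pow(173, Rational(1, 2)))) ≈ Add(-2.1981e-5, Mul(-1.4010e-5, I))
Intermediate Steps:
Function('j')(X, Q) = Add(-2, Mul(41, Q))
Function('D')(v) = Mul(Pow(v, Rational(1, 2)), Add(Rational(43, 852), Mul(Rational(-965, 852), v))) (Function('D')(v) = Mul(Mul(Add(Add(35, Mul(-1, -8)), Mul(-965, v)), Pow(Add(815, 37), -1)), Pow(v, Rational(1, 2))) = Mul(Mul(Add(Add(35, 8), Mul(-965, v)), Pow(852, -1)), Pow(v, Rational(1, 2))) = Mul(Mul(Add(43, Mul(-965, v)), Rational(1, 852)), Pow(v, Rational(1, 2))) = Mul(Add(Rational(43, 852), Mul(Rational(-965, 852), v)), Pow(v, Rational(1, 2))) = Mul(Pow(v, Rational(1, 2)), Add(Rational(43, 852), Mul(Rational(-965, 852), v))))
Pow(Add(Function('j')(994, -789), Function('D')(-692)), -1) = Pow(Add(Add(-2, Mul(41, -789)), Mul(Rational(1, 852), Pow(-692, Rational(1, 2)), Add(43, Mul(-965, -692)))), -1) = Pow(Add(Add(-2, -32349), Mul(Rational(1, 852), Mul(2, I, Pow(173, Rational(1, 2))), Add(43, 667780))), -1) = Pow(Add(-32351, Mul(Rational(1, 852), Mul(2, I, Pow(173, Rational(1, 2))), 667823)), -1) = Pow(Add(-32351, Mul(Rational(667823, 426), I, Pow(173, Rational(1, 2)))), -1)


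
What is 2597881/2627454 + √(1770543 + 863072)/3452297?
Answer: 2597881/2627454 + √2633615/3452297 ≈ 0.98921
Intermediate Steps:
2597881/2627454 + √(1770543 + 863072)/3452297 = 2597881*(1/2627454) + √2633615*(1/3452297) = 2597881/2627454 + √2633615/3452297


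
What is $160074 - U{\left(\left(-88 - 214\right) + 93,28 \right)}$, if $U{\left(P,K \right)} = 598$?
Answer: $159476$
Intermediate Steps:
$160074 - U{\left(\left(-88 - 214\right) + 93,28 \right)} = 160074 - 598 = 159476$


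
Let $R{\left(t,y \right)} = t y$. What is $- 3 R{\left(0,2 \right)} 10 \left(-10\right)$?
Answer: $0$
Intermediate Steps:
$- 3 R{\left(0,2 \right)} 10 \left(-10\right) = - 3 \cdot 0 \cdot 2 \cdot 10 \left(-10\right) = \left(-3\right) 0 \cdot 10 \left(-10\right) = 0 \cdot 10 \left(-10\right) = 0 \left(-10\right) = 0$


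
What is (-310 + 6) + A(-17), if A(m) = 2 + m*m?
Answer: -13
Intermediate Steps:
A(m) = 2 + m²
(-310 + 6) + A(-17) = (-310 + 6) + (2 + (-17)²) = -304 + (2 + 289) = -304 + 291 = -13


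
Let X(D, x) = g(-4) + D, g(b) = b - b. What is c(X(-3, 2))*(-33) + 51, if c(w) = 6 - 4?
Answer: -15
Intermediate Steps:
g(b) = 0
X(D, x) = D (X(D, x) = 0 + D = D)
c(w) = 2
c(X(-3, 2))*(-33) + 51 = 2*(-33) + 51 = -66 + 51 = -15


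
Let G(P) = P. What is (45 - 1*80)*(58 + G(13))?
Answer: -2485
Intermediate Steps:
(45 - 1*80)*(58 + G(13)) = (45 - 1*80)*(58 + 13) = (45 - 80)*71 = -35*71 = -2485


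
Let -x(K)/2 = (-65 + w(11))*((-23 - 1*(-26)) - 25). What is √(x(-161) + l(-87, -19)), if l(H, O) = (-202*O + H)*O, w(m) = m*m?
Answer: 3*I*√7645 ≈ 262.31*I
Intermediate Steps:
w(m) = m²
x(K) = 2464 (x(K) = -2*(-65 + 11²)*((-23 - 1*(-26)) - 25) = -2*(-65 + 121)*((-23 + 26) - 25) = -112*(3 - 25) = -112*(-22) = -2*(-1232) = 2464)
l(H, O) = O*(H - 202*O) (l(H, O) = (H - 202*O)*O = O*(H - 202*O))
√(x(-161) + l(-87, -19)) = √(2464 - 19*(-87 - 202*(-19))) = √(2464 - 19*(-87 + 3838)) = √(2464 - 19*3751) = √(2464 - 71269) = √(-68805) = 3*I*√7645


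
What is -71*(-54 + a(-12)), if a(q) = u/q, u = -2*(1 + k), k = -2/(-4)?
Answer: 15265/4 ≈ 3816.3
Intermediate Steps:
k = ½ (k = -2*(-¼) = ½ ≈ 0.50000)
u = -3 (u = -2*(1 + ½) = -2*3/2 = -3)
a(q) = -3/q
-71*(-54 + a(-12)) = -71*(-54 - 3/(-12)) = -71*(-54 - 3*(-1/12)) = -71*(-54 + ¼) = -71*(-215/4) = 15265/4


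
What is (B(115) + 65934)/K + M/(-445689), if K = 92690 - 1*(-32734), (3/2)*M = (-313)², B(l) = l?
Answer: 7081845619/18633365712 ≈ 0.38006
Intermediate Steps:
M = 195938/3 (M = (⅔)*(-313)² = (⅔)*97969 = 195938/3 ≈ 65313.)
K = 125424 (K = 92690 + 32734 = 125424)
(B(115) + 65934)/K + M/(-445689) = (115 + 65934)/125424 + (195938/3)/(-445689) = 66049*(1/125424) + (195938/3)*(-1/445689) = 66049/125424 - 195938/1337067 = 7081845619/18633365712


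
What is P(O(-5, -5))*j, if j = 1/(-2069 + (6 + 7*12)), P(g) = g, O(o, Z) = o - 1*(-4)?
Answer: 1/1979 ≈ 0.00050531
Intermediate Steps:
O(o, Z) = 4 + o (O(o, Z) = o + 4 = 4 + o)
j = -1/1979 (j = 1/(-2069 + (6 + 84)) = 1/(-2069 + 90) = 1/(-1979) = -1/1979 ≈ -0.00050531)
P(O(-5, -5))*j = (4 - 5)*(-1/1979) = -1*(-1/1979) = 1/1979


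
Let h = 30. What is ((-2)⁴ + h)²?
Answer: 2116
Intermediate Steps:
((-2)⁴ + h)² = ((-2)⁴ + 30)² = (16 + 30)² = 46² = 2116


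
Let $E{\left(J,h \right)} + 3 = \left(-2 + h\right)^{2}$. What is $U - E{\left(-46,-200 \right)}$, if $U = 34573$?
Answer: $-6228$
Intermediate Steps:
$E{\left(J,h \right)} = -3 + \left(-2 + h\right)^{2}$
$U - E{\left(-46,-200 \right)} = 34573 - \left(-3 + \left(-2 - 200\right)^{2}\right) = 34573 - \left(-3 + \left(-202\right)^{2}\right) = 34573 - \left(-3 + 40804\right) = 34573 - 40801 = -6228$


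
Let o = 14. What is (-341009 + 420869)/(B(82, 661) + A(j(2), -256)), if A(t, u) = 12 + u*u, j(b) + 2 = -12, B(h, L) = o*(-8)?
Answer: 6655/5453 ≈ 1.2204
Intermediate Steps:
B(h, L) = -112 (B(h, L) = 14*(-8) = -112)
j(b) = -14 (j(b) = -2 - 12 = -14)
A(t, u) = 12 + u²
(-341009 + 420869)/(B(82, 661) + A(j(2), -256)) = (-341009 + 420869)/(-112 + (12 + (-256)²)) = 79860/(-112 + (12 + 65536)) = 79860/(-112 + 65548) = 79860/65436 = 79860*(1/65436) = 6655/5453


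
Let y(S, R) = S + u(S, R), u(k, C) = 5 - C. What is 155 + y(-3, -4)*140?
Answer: 995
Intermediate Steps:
y(S, R) = 5 + S - R (y(S, R) = S + (5 - R) = 5 + S - R)
155 + y(-3, -4)*140 = 155 + (5 - 3 - 1*(-4))*140 = 155 + (5 - 3 + 4)*140 = 155 + 6*140 = 155 + 840 = 995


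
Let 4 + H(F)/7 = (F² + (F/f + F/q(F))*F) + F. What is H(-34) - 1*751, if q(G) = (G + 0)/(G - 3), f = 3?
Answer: 55735/3 ≈ 18578.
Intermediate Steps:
q(G) = G/(-3 + G)
H(F) = -28 + 7*F + 7*F² + 7*F*(-3 + 4*F/3) (H(F) = -28 + 7*((F² + (F/3 + F/((F/(-3 + F))))*F) + F) = -28 + 7*((F² + (F*(⅓) + F*((-3 + F)/F))*F) + F) = -28 + 7*((F² + (F/3 + (-3 + F))*F) + F) = -28 + 7*((F² + (-3 + 4*F/3)*F) + F) = -28 + 7*((F² + F*(-3 + 4*F/3)) + F) = -28 + 7*(F + F² + F*(-3 + 4*F/3)) = -28 + (7*F + 7*F² + 7*F*(-3 + 4*F/3)) = -28 + 7*F + 7*F² + 7*F*(-3 + 4*F/3))
H(-34) - 1*751 = (-28 - 14*(-34) + (49/3)*(-34)²) - 1*751 = (-28 + 476 + (49/3)*1156) - 751 = (-28 + 476 + 56644/3) - 751 = 57988/3 - 751 = 55735/3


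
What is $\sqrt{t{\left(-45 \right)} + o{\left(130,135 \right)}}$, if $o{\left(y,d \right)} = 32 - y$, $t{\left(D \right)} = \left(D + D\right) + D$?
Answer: $i \sqrt{233} \approx 15.264 i$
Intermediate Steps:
$t{\left(D \right)} = 3 D$ ($t{\left(D \right)} = 2 D + D = 3 D$)
$\sqrt{t{\left(-45 \right)} + o{\left(130,135 \right)}} = \sqrt{3 \left(-45\right) + \left(32 - 130\right)} = \sqrt{-135 + \left(32 - 130\right)} = \sqrt{-135 - 98} = \sqrt{-233} = i \sqrt{233}$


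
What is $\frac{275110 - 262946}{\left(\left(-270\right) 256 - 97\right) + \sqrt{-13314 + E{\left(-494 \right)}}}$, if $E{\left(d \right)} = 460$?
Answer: $- \frac{841955588}{4791005943} - \frac{12164 i \sqrt{12854}}{4791005943} \approx -0.17574 - 0.00028785 i$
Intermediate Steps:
$\frac{275110 - 262946}{\left(\left(-270\right) 256 - 97\right) + \sqrt{-13314 + E{\left(-494 \right)}}} = \frac{275110 - 262946}{\left(\left(-270\right) 256 - 97\right) + \sqrt{-13314 + 460}} = \frac{12164}{\left(-69120 - 97\right) + \sqrt{-12854}} = \frac{12164}{-69217 + i \sqrt{12854}}$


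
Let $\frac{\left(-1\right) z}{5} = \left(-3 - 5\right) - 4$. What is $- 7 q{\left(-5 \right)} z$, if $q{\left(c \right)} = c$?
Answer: $2100$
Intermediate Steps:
$z = 60$ ($z = - 5 \left(\left(-3 - 5\right) - 4\right) = - 5 \left(-8 - 4\right) = \left(-5\right) \left(-12\right) = 60$)
$- 7 q{\left(-5 \right)} z = \left(-7\right) \left(-5\right) 60 = 35 \cdot 60 = 2100$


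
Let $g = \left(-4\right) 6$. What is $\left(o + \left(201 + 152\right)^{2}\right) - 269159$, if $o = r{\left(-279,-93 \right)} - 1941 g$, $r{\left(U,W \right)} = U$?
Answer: $-98245$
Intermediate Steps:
$g = -24$
$o = 46305$ ($o = -279 - -46584 = -279 + 46584 = 46305$)
$\left(o + \left(201 + 152\right)^{2}\right) - 269159 = \left(46305 + \left(201 + 152\right)^{2}\right) - 269159 = \left(46305 + 353^{2}\right) - 269159 = \left(46305 + 124609\right) - 269159 = 170914 - 269159 = -98245$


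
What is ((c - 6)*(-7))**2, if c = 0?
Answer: 1764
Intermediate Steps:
((c - 6)*(-7))**2 = ((0 - 6)*(-7))**2 = (-6*(-7))**2 = 42**2 = 1764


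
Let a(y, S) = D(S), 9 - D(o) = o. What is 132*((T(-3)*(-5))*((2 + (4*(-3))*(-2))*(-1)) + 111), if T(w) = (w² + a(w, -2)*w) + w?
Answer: -448668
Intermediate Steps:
D(o) = 9 - o
a(y, S) = 9 - S
T(w) = w² + 12*w (T(w) = (w² + (9 - 1*(-2))*w) + w = (w² + (9 + 2)*w) + w = (w² + 11*w) + w = w² + 12*w)
132*((T(-3)*(-5))*((2 + (4*(-3))*(-2))*(-1)) + 111) = 132*((-3*(12 - 3)*(-5))*((2 + (4*(-3))*(-2))*(-1)) + 111) = 132*((-3*9*(-5))*((2 - 12*(-2))*(-1)) + 111) = 132*((-27*(-5))*((2 + 24)*(-1)) + 111) = 132*(135*(26*(-1)) + 111) = 132*(135*(-26) + 111) = 132*(-3510 + 111) = 132*(-3399) = -448668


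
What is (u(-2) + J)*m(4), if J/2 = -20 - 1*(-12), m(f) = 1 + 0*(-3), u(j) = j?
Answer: -18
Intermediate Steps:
m(f) = 1 (m(f) = 1 + 0 = 1)
J = -16 (J = 2*(-20 - 1*(-12)) = 2*(-20 + 12) = 2*(-8) = -16)
(u(-2) + J)*m(4) = (-2 - 16)*1 = -18*1 = -18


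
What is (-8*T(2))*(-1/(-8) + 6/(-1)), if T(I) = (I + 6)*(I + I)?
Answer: 1504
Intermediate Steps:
T(I) = 2*I*(6 + I) (T(I) = (6 + I)*(2*I) = 2*I*(6 + I))
(-8*T(2))*(-1/(-8) + 6/(-1)) = (-16*2*(6 + 2))*(-1/(-8) + 6/(-1)) = (-16*2*8)*(-1*(-1/8) + 6*(-1)) = (-8*32)*(1/8 - 6) = -256*(-47/8) = 1504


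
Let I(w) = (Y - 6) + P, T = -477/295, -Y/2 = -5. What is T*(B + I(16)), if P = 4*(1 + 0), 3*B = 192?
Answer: -34344/295 ≈ -116.42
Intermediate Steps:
Y = 10 (Y = -2*(-5) = 10)
B = 64 (B = (⅓)*192 = 64)
P = 4 (P = 4*1 = 4)
T = -477/295 (T = -477*1/295 = -477/295 ≈ -1.6169)
I(w) = 8 (I(w) = (10 - 6) + 4 = 4 + 4 = 8)
T*(B + I(16)) = -477*(64 + 8)/295 = -477/295*72 = -34344/295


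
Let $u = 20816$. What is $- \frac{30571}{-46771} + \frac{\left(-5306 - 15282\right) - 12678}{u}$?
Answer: $- \frac{459759075}{486792568} \approx -0.94447$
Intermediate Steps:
$- \frac{30571}{-46771} + \frac{\left(-5306 - 15282\right) - 12678}{u} = - \frac{30571}{-46771} + \frac{\left(-5306 - 15282\right) - 12678}{20816} = \left(-30571\right) \left(- \frac{1}{46771}\right) + \left(-20588 - 12678\right) \frac{1}{20816} = \frac{30571}{46771} - \frac{16633}{10408} = - \frac{459759075}{486792568}$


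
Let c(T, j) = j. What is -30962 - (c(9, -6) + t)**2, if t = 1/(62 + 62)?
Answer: -476623761/15376 ≈ -30998.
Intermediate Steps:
t = 1/124 ≈ 0.0080645
-30962 - (c(9, -6) + t)**2 = -30962 - (-6 + 1/124)**2 = -30962 - (-743/124)**2 = -30962 - 1*552049/15376 = -30962 - 552049/15376 = -476623761/15376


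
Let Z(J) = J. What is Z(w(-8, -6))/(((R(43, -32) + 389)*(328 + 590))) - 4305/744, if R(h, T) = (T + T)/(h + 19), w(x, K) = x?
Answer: -7921794707/1369057464 ≈ -5.7863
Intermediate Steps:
R(h, T) = 2*T/(19 + h) (R(h, T) = (2*T)/(19 + h) = 2*T/(19 + h))
Z(w(-8, -6))/(((R(43, -32) + 389)*(328 + 590))) - 4305/744 = -8*1/((328 + 590)*(2*(-32)/(19 + 43) + 389)) - 4305/744 = -8*1/(918*(2*(-32)/62 + 389)) - 4305*1/744 = -8*1/(918*(2*(-32)*(1/62) + 389)) - 1435/248 = -8*1/(918*(-32/31 + 389)) - 1435/248 = -8/((12027/31)*918) - 1435/248 = -8/11040786/31 - 1435/248 = -8*31/11040786 - 1435/248 = -124/5520393 - 1435/248 = -7921794707/1369057464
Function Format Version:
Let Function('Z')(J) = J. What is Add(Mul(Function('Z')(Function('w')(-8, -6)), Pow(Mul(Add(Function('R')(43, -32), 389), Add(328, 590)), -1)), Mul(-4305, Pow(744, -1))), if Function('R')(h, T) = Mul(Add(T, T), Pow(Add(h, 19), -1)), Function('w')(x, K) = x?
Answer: Rational(-7921794707, 1369057464) ≈ -5.7863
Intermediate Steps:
Function('R')(h, T) = Mul(2, T, Pow(Add(19, h), -1)) (Function('R')(h, T) = Mul(Mul(2, T), Pow(Add(19, h), -1)) = Mul(2, T, Pow(Add(19, h), -1)))
Add(Mul(Function('Z')(Function('w')(-8, -6)), Pow(Mul(Add(Function('R')(43, -32), 389), Add(328, 590)), -1)), Mul(-4305, Pow(744, -1))) = Add(Mul(-8, Pow(Mul(Add(Mul(2, -32, Pow(Add(19, 43), -1)), 389), Add(328, 590)), -1)), Mul(-4305, Pow(744, -1))) = Add(Mul(-8, Pow(Mul(Add(Mul(2, -32, Pow(62, -1)), 389), 918), -1)), Mul(-4305, Rational(1, 744))) = Add(Mul(-8, Pow(Mul(Add(Mul(2, -32, Rational(1, 62)), 389), 918), -1)), Rational(-1435, 248)) = Add(Mul(-8, Pow(Mul(Add(Rational(-32, 31), 389), 918), -1)), Rational(-1435, 248)) = Add(Mul(-8, Pow(Mul(Rational(12027, 31), 918), -1)), Rational(-1435, 248)) = Add(Mul(-8, Pow(Rational(11040786, 31), -1)), Rational(-1435, 248)) = Add(Mul(-8, Rational(31, 11040786)), Rational(-1435, 248)) = Add(Rational(-124, 5520393), Rational(-1435, 248)) = Rational(-7921794707, 1369057464)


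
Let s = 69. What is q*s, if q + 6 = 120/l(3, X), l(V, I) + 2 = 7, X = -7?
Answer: 1242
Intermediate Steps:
l(V, I) = 5 (l(V, I) = -2 + 7 = 5)
q = 18 (q = -6 + 120/5 = -6 + 120*(⅕) = -6 + 24 = 18)
q*s = 18*69 = 1242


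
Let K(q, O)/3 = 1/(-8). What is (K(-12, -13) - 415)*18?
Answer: -29907/4 ≈ -7476.8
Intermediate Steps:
K(q, O) = -3/8 (K(q, O) = 3/(-8) = 3*(-⅛) = -3/8)
(K(-12, -13) - 415)*18 = (-3/8 - 415)*18 = -3323/8*18 = -29907/4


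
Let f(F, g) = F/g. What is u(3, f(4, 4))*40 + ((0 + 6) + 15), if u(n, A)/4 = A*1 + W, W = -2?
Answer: -139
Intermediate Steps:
u(n, A) = -8 + 4*A (u(n, A) = 4*(A*1 - 2) = 4*(A - 2) = 4*(-2 + A) = -8 + 4*A)
u(3, f(4, 4))*40 + ((0 + 6) + 15) = (-8 + 4*(4/4))*40 + ((0 + 6) + 15) = (-8 + 4*(4*(¼)))*40 + (6 + 15) = (-8 + 4*1)*40 + 21 = (-8 + 4)*40 + 21 = -4*40 + 21 = -160 + 21 = -139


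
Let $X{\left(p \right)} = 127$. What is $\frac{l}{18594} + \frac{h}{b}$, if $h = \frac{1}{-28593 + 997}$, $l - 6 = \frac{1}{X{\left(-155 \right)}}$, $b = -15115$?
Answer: $\frac{159129996229}{492493881835260} \approx 0.00032311$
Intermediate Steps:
$l = \frac{763}{127}$ ($l = 6 + \frac{1}{127} = \frac{763}{127} \approx 6.0079$)
$h = - \frac{1}{27596}$ ($h = \frac{1}{-27596} = - \frac{1}{27596} \approx -3.6237 \cdot 10^{-5}$)
$\frac{l}{18594} + \frac{h}{b} = \frac{763}{127 \cdot 18594} - \frac{1}{27596 \left(-15115\right)} = \frac{763}{127} \cdot \frac{1}{18594} - - \frac{1}{417113540} = \frac{763}{2361438} + \frac{1}{417113540} = \frac{159129996229}{492493881835260}$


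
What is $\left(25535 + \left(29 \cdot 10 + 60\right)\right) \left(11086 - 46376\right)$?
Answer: $-913481650$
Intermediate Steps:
$\left(25535 + \left(29 \cdot 10 + 60\right)\right) \left(11086 - 46376\right) = \left(25535 + \left(290 + 60\right)\right) \left(-35290\right) = \left(25535 + 350\right) \left(-35290\right) = 25885 \left(-35290\right) = -913481650$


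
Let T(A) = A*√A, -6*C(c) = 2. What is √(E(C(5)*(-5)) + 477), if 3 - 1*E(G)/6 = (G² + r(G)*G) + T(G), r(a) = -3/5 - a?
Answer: √(4509 - 30*√15)/3 ≈ 22.093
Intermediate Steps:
C(c) = -⅓ (C(c) = -⅙*2 = -⅓)
r(a) = -⅗ - a (r(a) = -3*⅕ - a = -⅗ - a)
T(A) = A^(3/2)
E(G) = 18 - 6*G² - 6*G^(3/2) - 6*G*(-⅗ - G) (E(G) = 18 - 6*((G² + (-⅗ - G)*G) + G^(3/2)) = 18 - 6*((G² + G*(-⅗ - G)) + G^(3/2)) = 18 - 6*(G² + G^(3/2) + G*(-⅗ - G)) = 18 + (-6*G² - 6*G^(3/2) - 6*G*(-⅗ - G)) = 18 - 6*G² - 6*G^(3/2) - 6*G*(-⅗ - G))
√(E(C(5)*(-5)) + 477) = √((18 - 6*5*√15/9 + 18*(-⅓*(-5))/5) + 477) = √((18 - 10*√15/3 + (18/5)*(5/3)) + 477) = √((18 - 10*√15/3 + 6) + 477) = √((24 - 10*√15/3) + 477) = √(501 - 10*√15/3)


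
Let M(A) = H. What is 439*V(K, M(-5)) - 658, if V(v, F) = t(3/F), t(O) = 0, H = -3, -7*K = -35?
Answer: -658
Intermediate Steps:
K = 5 (K = -⅐*(-35) = 5)
M(A) = -3
V(v, F) = 0
439*V(K, M(-5)) - 658 = 439*0 - 658 = 0 - 658 = -658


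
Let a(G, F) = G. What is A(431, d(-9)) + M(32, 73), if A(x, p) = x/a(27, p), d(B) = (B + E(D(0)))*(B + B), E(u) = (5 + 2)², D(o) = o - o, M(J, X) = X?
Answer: 2402/27 ≈ 88.963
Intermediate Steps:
D(o) = 0
E(u) = 49 (E(u) = 7² = 49)
d(B) = 2*B*(49 + B) (d(B) = (B + 49)*(B + B) = (49 + B)*(2*B) = 2*B*(49 + B))
A(x, p) = x/27
A(431, d(-9)) + M(32, 73) = (1/27)*431 + 73 = 431/27 + 73 = 2402/27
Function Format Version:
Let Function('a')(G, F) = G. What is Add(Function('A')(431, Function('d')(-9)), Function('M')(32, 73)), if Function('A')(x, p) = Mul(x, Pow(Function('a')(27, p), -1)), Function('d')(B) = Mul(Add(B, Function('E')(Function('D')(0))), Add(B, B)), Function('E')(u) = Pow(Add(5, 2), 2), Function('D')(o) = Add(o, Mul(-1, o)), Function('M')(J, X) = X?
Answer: Rational(2402, 27) ≈ 88.963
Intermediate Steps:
Function('D')(o) = 0
Function('E')(u) = 49 (Function('E')(u) = Pow(7, 2) = 49)
Function('d')(B) = Mul(2, B, Add(49, B)) (Function('d')(B) = Mul(Add(B, 49), Add(B, B)) = Mul(Add(49, B), Mul(2, B)) = Mul(2, B, Add(49, B)))
Function('A')(x, p) = Mul(Rational(1, 27), x) (Function('A')(x, p) = Mul(x, Pow(27, -1)) = Mul(x, Rational(1, 27)) = Mul(Rational(1, 27), x))
Add(Function('A')(431, Function('d')(-9)), Function('M')(32, 73)) = Add(Mul(Rational(1, 27), 431), 73) = Add(Rational(431, 27), 73) = Rational(2402, 27)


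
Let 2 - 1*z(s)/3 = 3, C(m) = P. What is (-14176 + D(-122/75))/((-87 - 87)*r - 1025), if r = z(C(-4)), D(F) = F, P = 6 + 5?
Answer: 1063322/37725 ≈ 28.186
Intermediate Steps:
P = 11
C(m) = 11
z(s) = -3 (z(s) = 6 - 3*3 = 6 - 9 = -3)
r = -3
(-14176 + D(-122/75))/((-87 - 87)*r - 1025) = (-14176 - 122/75)/((-87 - 87)*(-3) - 1025) = (-14176 - 122*1/75)/(-174*(-3) - 1025) = (-14176 - 122/75)/(522 - 1025) = -1063322/75/(-503) = -1063322/75*(-1/503) = 1063322/37725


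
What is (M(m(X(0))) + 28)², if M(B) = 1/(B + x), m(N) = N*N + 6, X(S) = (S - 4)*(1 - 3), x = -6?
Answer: 3214849/4096 ≈ 784.88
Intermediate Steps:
X(S) = 8 - 2*S (X(S) = (-4 + S)*(-2) = 8 - 2*S)
m(N) = 6 + N² (m(N) = N² + 6 = 6 + N²)
M(B) = 1/(-6 + B) (M(B) = 1/(B - 6) = 1/(-6 + B))
(M(m(X(0))) + 28)² = (1/(-6 + (6 + (8 - 2*0)²)) + 28)² = (1/(-6 + (6 + (8 + 0)²)) + 28)² = (1/(-6 + (6 + 8²)) + 28)² = (1/(-6 + (6 + 64)) + 28)² = (1/(-6 + 70) + 28)² = (1/64 + 28)² = (1793/64)² = 3214849/4096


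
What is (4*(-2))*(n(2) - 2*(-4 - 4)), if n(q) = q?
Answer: -144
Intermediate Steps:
(4*(-2))*(n(2) - 2*(-4 - 4)) = (4*(-2))*(2 - 2*(-4 - 4)) = -8*(2 - 2*(-8)) = -8*(2 + 16) = -8*18 = -144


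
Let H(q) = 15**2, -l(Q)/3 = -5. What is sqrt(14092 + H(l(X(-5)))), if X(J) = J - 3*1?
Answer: sqrt(14317) ≈ 119.65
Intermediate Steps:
X(J) = -3 + J (X(J) = J - 3 = -3 + J)
l(Q) = 15 (l(Q) = -3*(-5) = 15)
H(q) = 225
sqrt(14092 + H(l(X(-5)))) = sqrt(14092 + 225) = sqrt(14317)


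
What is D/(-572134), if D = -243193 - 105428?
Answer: 348621/572134 ≈ 0.60933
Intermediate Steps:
D = -348621
D/(-572134) = -348621/(-572134) = -348621*(-1/572134) = 348621/572134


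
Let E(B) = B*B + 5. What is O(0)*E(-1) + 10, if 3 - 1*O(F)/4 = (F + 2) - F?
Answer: 34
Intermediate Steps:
E(B) = 5 + B² (E(B) = B² + 5 = 5 + B²)
O(F) = 4 (O(F) = 12 - 4*((F + 2) - F) = 12 - 4*((2 + F) - F) = 12 - 4*2 = 12 - 8 = 4)
O(0)*E(-1) + 10 = 4*(5 + (-1)²) + 10 = 4*(5 + 1) + 10 = 4*6 + 10 = 24 + 10 = 34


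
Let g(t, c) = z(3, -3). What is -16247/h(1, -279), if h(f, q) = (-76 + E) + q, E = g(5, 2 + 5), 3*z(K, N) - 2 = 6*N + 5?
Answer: 48741/1076 ≈ 45.298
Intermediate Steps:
z(K, N) = 7/3 + 2*N (z(K, N) = ⅔ + (6*N + 5)/3 = ⅔ + (5 + 6*N)/3 = ⅔ + (5/3 + 2*N) = 7/3 + 2*N)
g(t, c) = -11/3 (g(t, c) = 7/3 + 2*(-3) = 7/3 - 6 = -11/3)
E = -11/3 ≈ -3.6667
h(f, q) = -239/3 + q (h(f, q) = (-76 - 11/3) + q = -239/3 + q)
-16247/h(1, -279) = -16247/(-239/3 - 279) = -16247/(-1076/3) = -16247*(-3/1076) = 48741/1076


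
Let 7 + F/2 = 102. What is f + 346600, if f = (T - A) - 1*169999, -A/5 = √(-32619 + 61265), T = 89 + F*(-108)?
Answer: 156170 + 5*√28646 ≈ 1.5702e+5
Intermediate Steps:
F = 190 (F = -14 + 2*102 = -14 + 204 = 190)
T = -20431 (T = 89 + 190*(-108) = 89 - 20520 = -20431)
A = -5*√28646 (A = -5*√(-32619 + 61265) = -5*√28646 ≈ -846.26)
f = -190430 + 5*√28646 (f = (-20431 - (-5)*√28646) - 1*169999 = (-20431 + 5*√28646) - 169999 = -190430 + 5*√28646 ≈ -1.8958e+5)
f + 346600 = (-190430 + 5*√28646) + 346600 = 156170 + 5*√28646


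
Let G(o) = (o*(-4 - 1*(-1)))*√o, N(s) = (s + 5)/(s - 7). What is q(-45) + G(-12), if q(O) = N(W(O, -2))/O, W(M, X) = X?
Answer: 1/135 + 72*I*√3 ≈ 0.0074074 + 124.71*I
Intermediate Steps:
N(s) = (5 + s)/(-7 + s)
q(O) = -1/(3*O) (q(O) = ((5 - 2)/(-7 - 2))/O = (3/(-9))/O = (-⅑*3)/O = -1/(3*O))
G(o) = -3*o^(3/2) (G(o) = (o*(-4 + 1))*√o = (o*(-3))*√o = (-3*o)*√o = -3*o^(3/2))
q(-45) + G(-12) = -⅓/(-45) - (-72)*I*√3 = -⅓*(-1/45) - (-72)*I*√3 = 1/135 + 72*I*√3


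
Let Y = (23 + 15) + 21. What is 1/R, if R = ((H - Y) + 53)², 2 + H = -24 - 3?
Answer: 1/1225 ≈ 0.00081633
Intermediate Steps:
H = -29 (H = -2 + (-24 - 3) = -2 - 27 = -29)
Y = 59 (Y = 38 + 21 = 59)
R = 1225 (R = ((-29 - 1*59) + 53)² = ((-29 - 59) + 53)² = (-88 + 53)² = (-35)² = 1225)
1/R = 1/1225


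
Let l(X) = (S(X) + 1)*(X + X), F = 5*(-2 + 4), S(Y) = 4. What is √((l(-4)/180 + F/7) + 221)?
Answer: √97993/21 ≈ 14.907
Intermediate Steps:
F = 10 (F = 5*2 = 10)
l(X) = 10*X (l(X) = (4 + 1)*(X + X) = 5*(2*X) = 10*X)
√((l(-4)/180 + F/7) + 221) = √(((10*(-4))/180 + 10/7) + 221) = √((-40*1/180 + 10*(⅐)) + 221) = √((-2/9 + 10/7) + 221) = √(76/63 + 221) = √(13999/63) = √97993/21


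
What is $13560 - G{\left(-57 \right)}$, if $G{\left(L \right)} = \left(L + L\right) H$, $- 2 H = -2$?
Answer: $13674$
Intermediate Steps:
$H = 1$ ($H = \left(- \frac{1}{2}\right) \left(-2\right) = 1$)
$G{\left(L \right)} = 2 L$ ($G{\left(L \right)} = \left(L + L\right) 1 = 2 L 1 = 2 L$)
$13560 - G{\left(-57 \right)} = 13560 - 2 \left(-57\right) = 13560 - -114 = 13560 + 114 = 13674$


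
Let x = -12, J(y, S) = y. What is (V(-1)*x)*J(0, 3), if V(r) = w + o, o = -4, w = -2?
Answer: 0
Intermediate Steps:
V(r) = -6 (V(r) = -2 - 4 = -6)
(V(-1)*x)*J(0, 3) = -6*(-12)*0 = 72*0 = 0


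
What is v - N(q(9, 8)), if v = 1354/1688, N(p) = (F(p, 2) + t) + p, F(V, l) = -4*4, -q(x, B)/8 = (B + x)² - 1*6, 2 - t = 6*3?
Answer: 1938501/844 ≈ 2296.8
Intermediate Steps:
t = -16 (t = 2 - 6*3 = 2 - 1*18 = 2 - 18 = -16)
q(x, B) = 48 - 8*(B + x)² (q(x, B) = -8*((B + x)² - 1*6) = -8*((B + x)² - 6) = -8*(-6 + (B + x)²) = 48 - 8*(B + x)²)
F(V, l) = -16
N(p) = -32 + p (N(p) = (-16 - 16) + p = -32 + p)
v = 677/844 (v = 1354*(1/1688) = 677/844 ≈ 0.80213)
v - N(q(9, 8)) = 677/844 - (-32 + (48 - 8*(8 + 9)²)) = 677/844 - (-32 + (48 - 8*17²)) = 677/844 - (-32 + (48 - 8*289)) = 677/844 - (-32 + (48 - 2312)) = 677/844 - (-32 - 2264) = 677/844 - 1*(-2296) = 677/844 + 2296 = 1938501/844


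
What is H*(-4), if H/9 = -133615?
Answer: 4810140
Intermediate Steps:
H = -1202535 (H = 9*(-133615) = -1202535)
H*(-4) = -1202535*(-4) = 4810140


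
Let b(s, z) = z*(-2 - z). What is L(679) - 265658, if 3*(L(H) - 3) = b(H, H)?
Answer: -419788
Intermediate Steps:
L(H) = 3 - H*(2 + H)/3 (L(H) = 3 + (-H*(2 + H))/3 = 3 - H*(2 + H)/3)
L(679) - 265658 = (3 - ⅓*679*(2 + 679)) - 265658 = (3 - ⅓*679*681) - 265658 = (3 - 154133) - 265658 = -154130 - 265658 = -419788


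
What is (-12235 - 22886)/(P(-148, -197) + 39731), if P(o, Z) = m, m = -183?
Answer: -35121/39548 ≈ -0.88806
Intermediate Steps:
P(o, Z) = -183
(-12235 - 22886)/(P(-148, -197) + 39731) = (-12235 - 22886)/(-183 + 39731) = -35121/39548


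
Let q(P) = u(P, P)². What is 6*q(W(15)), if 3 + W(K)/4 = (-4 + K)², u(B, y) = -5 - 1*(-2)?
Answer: 54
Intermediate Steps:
u(B, y) = -3 (u(B, y) = -5 + 2 = -3)
W(K) = -12 + 4*(-4 + K)²
q(P) = 9 (q(P) = (-3)² = 9)
6*q(W(15)) = 6*9 = 54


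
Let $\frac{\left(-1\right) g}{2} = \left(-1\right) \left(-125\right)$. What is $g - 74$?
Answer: $-324$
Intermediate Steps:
$g = -250$ ($g = - 2 \left(\left(-1\right) \left(-125\right)\right) = \left(-2\right) 125 = -250$)
$g - 74 = -250 - 74 = -324$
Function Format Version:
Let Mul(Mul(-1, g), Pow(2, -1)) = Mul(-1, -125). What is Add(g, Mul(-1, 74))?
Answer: -324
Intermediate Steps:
g = -250 (g = Mul(-2, Mul(-1, -125)) = Mul(-2, 125) = -250)
Add(g, Mul(-1, 74)) = Add(-250, Mul(-1, 74)) = Add(-250, -74) = -324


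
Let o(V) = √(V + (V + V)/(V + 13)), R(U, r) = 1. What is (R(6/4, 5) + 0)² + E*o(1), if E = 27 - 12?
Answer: 1 + 30*√14/7 ≈ 17.036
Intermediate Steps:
E = 15
o(V) = √(V + 2*V/(13 + V)) (o(V) = √(V + (2*V)/(13 + V)) = √(V + 2*V/(13 + V)))
(R(6/4, 5) + 0)² + E*o(1) = (1 + 0)² + 15*√(1*(15 + 1)/(13 + 1)) = 1² + 15*√(1*16/14) = 1 + 15*√(1*(1/14)*16) = 1 + 15*√(8/7) = 1 + 15*(2*√14/7) = 1 + 30*√14/7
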